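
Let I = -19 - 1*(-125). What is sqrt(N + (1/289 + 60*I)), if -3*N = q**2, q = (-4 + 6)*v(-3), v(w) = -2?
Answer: sqrt(16528497)/51 ≈ 79.716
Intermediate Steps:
I = 106 (I = -19 + 125 = 106)
q = -4 (q = (-4 + 6)*(-2) = 2*(-2) = -4)
N = -16/3 (N = -1/3*(-4)**2 = -1/3*16 = -16/3 ≈ -5.3333)
sqrt(N + (1/289 + 60*I)) = sqrt(-16/3 + (1/289 + 60*106)) = sqrt(-16/3 + (1/289 + 6360)) = sqrt(-16/3 + 1838041/289) = sqrt(5509499/867) = sqrt(16528497)/51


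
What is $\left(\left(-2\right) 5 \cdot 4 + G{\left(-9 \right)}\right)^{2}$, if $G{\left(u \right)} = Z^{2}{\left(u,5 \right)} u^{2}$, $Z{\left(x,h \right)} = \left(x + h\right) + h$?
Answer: $1681$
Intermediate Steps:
$Z{\left(x,h \right)} = x + 2 h$ ($Z{\left(x,h \right)} = \left(h + x\right) + h = x + 2 h$)
$G{\left(u \right)} = u^{2} \left(10 + u\right)^{2}$ ($G{\left(u \right)} = \left(u + 2 \cdot 5\right)^{2} u^{2} = \left(u + 10\right)^{2} u^{2} = \left(10 + u\right)^{2} u^{2} = u^{2} \left(10 + u\right)^{2}$)
$\left(\left(-2\right) 5 \cdot 4 + G{\left(-9 \right)}\right)^{2} = \left(\left(-2\right) 5 \cdot 4 + \left(-9\right)^{2} \left(10 - 9\right)^{2}\right)^{2} = \left(\left(-10\right) 4 + 81 \cdot 1^{2}\right)^{2} = \left(-40 + 81 \cdot 1\right)^{2} = \left(-40 + 81\right)^{2} = 41^{2} = 1681$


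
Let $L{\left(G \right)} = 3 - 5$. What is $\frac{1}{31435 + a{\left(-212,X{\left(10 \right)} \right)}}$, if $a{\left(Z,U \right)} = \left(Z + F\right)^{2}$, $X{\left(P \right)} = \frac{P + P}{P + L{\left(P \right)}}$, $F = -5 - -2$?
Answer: $\frac{1}{77660} \approx 1.2877 \cdot 10^{-5}$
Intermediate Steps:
$L{\left(G \right)} = -2$
$F = -3$ ($F = -5 + 2 = -3$)
$X{\left(P \right)} = \frac{2 P}{-2 + P}$ ($X{\left(P \right)} = \frac{P + P}{P - 2} = \frac{2 P}{-2 + P}$)
$a{\left(Z,U \right)} = \left(-3 + Z\right)^{2}$ ($a{\left(Z,U \right)} = \left(Z - 3\right)^{2} = \left(-3 + Z\right)^{2}$)
$\frac{1}{31435 + a{\left(-212,X{\left(10 \right)} \right)}} = \frac{1}{31435 + \left(-3 - 212\right)^{2}} = \frac{1}{31435 + \left(-215\right)^{2}} = \frac{1}{31435 + 46225} = \frac{1}{77660}$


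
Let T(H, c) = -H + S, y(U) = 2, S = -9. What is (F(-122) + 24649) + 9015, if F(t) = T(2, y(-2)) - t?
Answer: 33775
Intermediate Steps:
T(H, c) = -9 - H (T(H, c) = -H - 9 = -9 - H)
F(t) = -11 - t (F(t) = (-9 - 1*2) - t = (-9 - 2) - t = -11 - t)
(F(-122) + 24649) + 9015 = ((-11 - 1*(-122)) + 24649) + 9015 = ((-11 + 122) + 24649) + 9015 = (111 + 24649) + 9015 = 24760 + 9015 = 33775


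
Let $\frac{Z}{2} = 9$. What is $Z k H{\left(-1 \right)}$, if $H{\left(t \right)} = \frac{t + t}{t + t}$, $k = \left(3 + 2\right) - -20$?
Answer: $450$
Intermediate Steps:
$k = 25$ ($k = 5 + 20 = 25$)
$H{\left(t \right)} = 1$ ($H{\left(t \right)} = \frac{2 t}{2 t} = 2 t \frac{1}{2 t} = 1$)
$Z = 18$ ($Z = 2 \cdot 9 = 18$)
$Z k H{\left(-1 \right)} = 18 \cdot 25 \cdot 1 = 450 \cdot 1 = 450$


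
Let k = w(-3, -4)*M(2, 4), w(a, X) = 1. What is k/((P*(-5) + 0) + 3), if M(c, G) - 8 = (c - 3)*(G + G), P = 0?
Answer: 0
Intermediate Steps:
M(c, G) = 8 + 2*G*(-3 + c) (M(c, G) = 8 + (c - 3)*(G + G) = 8 + (-3 + c)*(2*G) = 8 + 2*G*(-3 + c))
k = 0 (k = 1*(8 - 6*4 + 2*4*2) = 1*(8 - 24 + 16) = 1*0 = 0)
k/((P*(-5) + 0) + 3) = 0/((0*(-5) + 0) + 3) = 0/((0 + 0) + 3) = 0/(0 + 3) = 0/3 = (⅓)*0 = 0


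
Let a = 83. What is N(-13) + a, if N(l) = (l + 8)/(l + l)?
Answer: 2163/26 ≈ 83.192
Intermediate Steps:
N(l) = (8 + l)/(2*l) (N(l) = (8 + l)/((2*l)) = (8 + l)*(1/(2*l)) = (8 + l)/(2*l))
N(-13) + a = (1/2)*(8 - 13)/(-13) + 83 = (1/2)*(-1/13)*(-5) + 83 = 5/26 + 83 = 2163/26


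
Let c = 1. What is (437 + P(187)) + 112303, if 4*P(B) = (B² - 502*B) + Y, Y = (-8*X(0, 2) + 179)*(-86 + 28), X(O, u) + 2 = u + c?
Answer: 382137/4 ≈ 95534.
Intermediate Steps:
X(O, u) = -1 + u (X(O, u) = -2 + (u + 1) = -2 + (1 + u) = -1 + u)
Y = -9918 (Y = (-8*(-1 + 2) + 179)*(-86 + 28) = (-8*1 + 179)*(-58) = (-8 + 179)*(-58) = 171*(-58) = -9918)
P(B) = -4959/2 - 251*B/2 + B²/4 (P(B) = ((B² - 502*B) - 9918)/4 = (-9918 + B² - 502*B)/4 = -4959/2 - 251*B/2 + B²/4)
(437 + P(187)) + 112303 = (437 + (-4959/2 - 251/2*187 + (¼)*187²)) + 112303 = (437 + (-4959/2 - 46937/2 + (¼)*34969)) + 112303 = (437 + (-4959/2 - 46937/2 + 34969/4)) + 112303 = (437 - 68823/4) + 112303 = -67075/4 + 112303 = 382137/4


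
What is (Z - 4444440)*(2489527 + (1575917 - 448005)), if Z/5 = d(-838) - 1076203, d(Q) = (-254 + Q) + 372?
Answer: -35556006890145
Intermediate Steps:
d(Q) = 118 + Q
Z = -5384615 (Z = 5*((118 - 838) - 1076203) = 5*(-720 - 1076203) = 5*(-1076923) = -5384615)
(Z - 4444440)*(2489527 + (1575917 - 448005)) = (-5384615 - 4444440)*(2489527 + (1575917 - 448005)) = -9829055*(2489527 + 1127912) = -9829055*3617439 = -35556006890145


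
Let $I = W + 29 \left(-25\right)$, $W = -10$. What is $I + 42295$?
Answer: $41560$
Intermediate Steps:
$I = -735$ ($I = -10 + 29 \left(-25\right) = -10 - 725 = -735$)
$I + 42295 = -735 + 42295 = 41560$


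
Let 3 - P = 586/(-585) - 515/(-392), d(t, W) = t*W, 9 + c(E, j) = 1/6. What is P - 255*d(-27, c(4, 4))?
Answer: -13946052703/229320 ≈ -60815.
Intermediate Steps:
c(E, j) = -53/6 (c(E, j) = -9 + 1/6 = -53/6)
d(t, W) = W*t
P = 616397/229320 (P = 3 - (586/(-585) - 515/(-392)) = 3 - (586*(-1/585) - 515*(-1/392)) = 3 - (-586/585 + 515/392) = 3 - 1*71563/229320 = 3 - 71563/229320 = 616397/229320 ≈ 2.6879)
P - 255*d(-27, c(4, 4)) = 616397/229320 - (-4505)*(-27)/2 = 616397/229320 - 255*477/2 = 616397/229320 - 121635/2 = -13946052703/229320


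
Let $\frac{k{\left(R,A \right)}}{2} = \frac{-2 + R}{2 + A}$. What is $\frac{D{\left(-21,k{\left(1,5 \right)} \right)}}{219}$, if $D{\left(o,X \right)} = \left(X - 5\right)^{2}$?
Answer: $\frac{1369}{10731} \approx 0.12757$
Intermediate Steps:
$k{\left(R,A \right)} = \frac{2 \left(-2 + R\right)}{2 + A}$ ($k{\left(R,A \right)} = 2 \frac{-2 + R}{2 + A} = \frac{2 \left(-2 + R\right)}{2 + A}$)
$D{\left(o,X \right)} = \left(-5 + X\right)^{2}$
$\frac{D{\left(-21,k{\left(1,5 \right)} \right)}}{219} = \frac{\left(-5 + \frac{2 \left(-2 + 1\right)}{2 + 5}\right)^{2}}{219} = \left(-5 + 2 \cdot \frac{1}{7} \left(-1\right)\right)^{2} \cdot \frac{1}{219} = \left(-5 - \frac{2}{7}\right)^{2} \cdot \frac{1}{219} = \left(- \frac{37}{7}\right)^{2} \cdot \frac{1}{219} = \frac{1369}{49} \cdot \frac{1}{219} = \frac{1369}{10731}$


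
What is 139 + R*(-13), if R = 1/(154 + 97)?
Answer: 34876/251 ≈ 138.95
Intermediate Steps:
R = 1/251 ≈ 0.0039841
139 + R*(-13) = 139 + (1/251)*(-13) = 139 - 13/251 = 34876/251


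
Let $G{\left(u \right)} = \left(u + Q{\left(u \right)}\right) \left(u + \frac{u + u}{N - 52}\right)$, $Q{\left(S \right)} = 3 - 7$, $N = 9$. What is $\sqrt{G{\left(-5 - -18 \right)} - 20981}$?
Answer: $\frac{7 i \sqrt{787502}}{43} \approx 144.46 i$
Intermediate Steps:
$Q{\left(S \right)} = -4$
$G{\left(u \right)} = \frac{41 u \left(-4 + u\right)}{43}$ ($G{\left(u \right)} = \left(u - 4\right) \left(u + \frac{u + u}{9 - 52}\right) = \left(-4 + u\right) \left(u + \frac{2 u}{-43}\right) = \left(-4 + u\right) \left(u + 2 u \left(- \frac{1}{43}\right)\right) = \left(-4 + u\right) \left(u - \frac{2 u}{43}\right) = \left(-4 + u\right) \frac{41 u}{43} = \frac{41 u \left(-4 + u\right)}{43}$)
$\sqrt{G{\left(-5 - -18 \right)} - 20981} = \sqrt{\frac{41 \left(-5 - -18\right) \left(-4 - -13\right)}{43} - 20981} = \sqrt{\frac{41 \left(-5 + 18\right) \left(-4 + \left(-5 + 18\right)\right)}{43} - 20981} = \sqrt{\frac{41}{43} \cdot 13 \left(-4 + 13\right) - 20981} = \sqrt{\frac{41}{43} \cdot 13 \cdot 9 - 20981} = \sqrt{\frac{4797}{43} - 20981} = \sqrt{- \frac{897386}{43}} = \frac{7 i \sqrt{787502}}{43}$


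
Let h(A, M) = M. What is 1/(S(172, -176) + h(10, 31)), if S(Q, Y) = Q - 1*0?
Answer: 1/203 ≈ 0.0049261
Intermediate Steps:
S(Q, Y) = Q (S(Q, Y) = Q + 0 = Q)
1/(S(172, -176) + h(10, 31)) = 1/(172 + 31) = 1/203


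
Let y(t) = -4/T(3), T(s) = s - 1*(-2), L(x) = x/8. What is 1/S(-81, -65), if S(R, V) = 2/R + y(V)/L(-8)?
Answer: 405/314 ≈ 1.2898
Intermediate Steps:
L(x) = x/8 (L(x) = x*(⅛) = x/8)
T(s) = 2 + s (T(s) = s + 2 = 2 + s)
y(t) = -⅘ (y(t) = -4/(2 + 3) = -4/5 = -4*⅕ = -⅘)
S(R, V) = ⅘ + 2/R (S(R, V) = 2/R - 4/(5*((⅛)*(-8))) = 2/R - ⅘/(-1) = 2/R - ⅘*(-1) = 2/R + ⅘ = ⅘ + 2/R)
1/S(-81, -65) = 1/(⅘ + 2/(-81)) = 1/(⅘ + 2*(-1/81)) = 1/(⅘ - 2/81) = 1/(314/405) = 405/314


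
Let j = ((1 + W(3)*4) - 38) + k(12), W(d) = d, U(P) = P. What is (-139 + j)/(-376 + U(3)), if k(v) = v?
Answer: 152/373 ≈ 0.40751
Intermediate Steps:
j = -13 (j = ((1 + 3*4) - 38) + 12 = ((1 + 12) - 38) + 12 = (13 - 38) + 12 = -25 + 12 = -13)
(-139 + j)/(-376 + U(3)) = (-139 - 13)/(-376 + 3) = -152/(-373) = -152*(-1/373) = 152/373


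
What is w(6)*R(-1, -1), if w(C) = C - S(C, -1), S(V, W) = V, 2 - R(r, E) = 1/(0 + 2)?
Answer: 0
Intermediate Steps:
R(r, E) = 3/2 (R(r, E) = 2 - 1/(0 + 2) = 2 - 1/2 = 2 - 1*½ = 2 - ½ = 3/2)
w(C) = 0 (w(C) = C - C = 0)
w(6)*R(-1, -1) = 0*(3/2) = 0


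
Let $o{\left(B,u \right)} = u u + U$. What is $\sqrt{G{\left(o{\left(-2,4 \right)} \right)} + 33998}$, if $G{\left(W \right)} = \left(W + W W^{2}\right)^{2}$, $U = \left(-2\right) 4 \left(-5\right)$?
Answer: $\sqrt{30860685582} \approx 1.7567 \cdot 10^{5}$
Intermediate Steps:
$U = 40$ ($U = \left(-8\right) \left(-5\right) = 40$)
$o{\left(B,u \right)} = 40 + u^{2}$ ($o{\left(B,u \right)} = u u + 40 = u^{2} + 40 = 40 + u^{2}$)
$G{\left(W \right)} = \left(W + W^{3}\right)^{2}$
$\sqrt{G{\left(o{\left(-2,4 \right)} \right)} + 33998} = \sqrt{\left(40 + 4^{2}\right)^{2} \left(1 + \left(40 + 4^{2}\right)^{2}\right)^{2} + 33998} = \sqrt{\left(40 + 16\right)^{2} \left(1 + \left(40 + 16\right)^{2}\right)^{2} + 33998} = \sqrt{56^{2} \left(1 + 56^{2}\right)^{2} + 33998} = \sqrt{3136 \left(1 + 3136\right)^{2} + 33998} = \sqrt{3136 \cdot 3137^{2} + 33998} = \sqrt{3136 \cdot 9840769 + 33998} = \sqrt{30860651584 + 33998} = \sqrt{30860685582}$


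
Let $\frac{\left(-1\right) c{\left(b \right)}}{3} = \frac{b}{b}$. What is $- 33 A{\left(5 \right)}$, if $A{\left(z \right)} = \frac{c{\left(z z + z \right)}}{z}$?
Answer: $\frac{99}{5} \approx 19.8$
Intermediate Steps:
$c{\left(b \right)} = -3$ ($c{\left(b \right)} = - 3 \frac{b}{b} = \left(-3\right) 1 = -3$)
$A{\left(z \right)} = - \frac{3}{z}$
$- 33 A{\left(5 \right)} = - 33 \left(- \frac{3}{5}\right) = - 33 \left(\left(-3\right) \frac{1}{5}\right) = \left(-33\right) \left(- \frac{3}{5}\right) = \frac{99}{5}$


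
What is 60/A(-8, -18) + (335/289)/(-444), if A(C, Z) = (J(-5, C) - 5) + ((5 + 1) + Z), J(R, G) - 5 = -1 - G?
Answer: -1540127/128316 ≈ -12.003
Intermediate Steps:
J(R, G) = 4 - G (J(R, G) = 5 + (-1 - G) = 4 - G)
A(C, Z) = 5 + Z - C (A(C, Z) = ((4 - C) - 5) + ((5 + 1) + Z) = (-1 - C) + (6 + Z) = 5 + Z - C)
60/A(-8, -18) + (335/289)/(-444) = 60/(5 - 18 - 1*(-8)) + (335/289)/(-444) = 60/(5 - 18 + 8) + (335*(1/289))*(-1/444) = 60/(-5) + (335/289)*(-1/444) = 60*(-⅕) - 335/128316 = -12 - 335/128316 = -1540127/128316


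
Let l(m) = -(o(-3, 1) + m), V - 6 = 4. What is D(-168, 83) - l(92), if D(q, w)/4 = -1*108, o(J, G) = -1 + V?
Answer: -331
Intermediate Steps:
V = 10 (V = 6 + 4 = 10)
o(J, G) = 9 (o(J, G) = -1 + 10 = 9)
D(q, w) = -432 (D(q, w) = 4*(-1*108) = 4*(-108) = -432)
l(m) = -9 - m (l(m) = -(9 + m) = -9 - m)
D(-168, 83) - l(92) = -432 - (-9 - 1*92) = -432 - (-9 - 92) = -432 - 1*(-101) = -432 + 101 = -331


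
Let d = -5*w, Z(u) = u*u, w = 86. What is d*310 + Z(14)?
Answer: -133104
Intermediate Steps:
Z(u) = u²
d = -430 (d = -5*86 = -430)
d*310 + Z(14) = -430*310 + 14² = -133300 + 196 = -133104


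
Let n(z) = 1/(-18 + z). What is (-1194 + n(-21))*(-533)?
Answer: 1909247/3 ≈ 6.3642e+5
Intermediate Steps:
(-1194 + n(-21))*(-533) = (-1194 + 1/(-18 - 21))*(-533) = (-1194 + 1/(-39))*(-533) = (-1194 - 1/39)*(-533) = -46567/39*(-533) = 1909247/3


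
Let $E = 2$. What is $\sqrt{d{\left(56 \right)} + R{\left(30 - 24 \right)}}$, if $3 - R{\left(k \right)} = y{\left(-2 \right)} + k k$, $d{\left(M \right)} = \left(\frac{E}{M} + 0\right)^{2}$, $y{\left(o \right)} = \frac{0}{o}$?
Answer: $\frac{i \sqrt{25871}}{28} \approx 5.7445 i$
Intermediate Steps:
$y{\left(o \right)} = 0$
$d{\left(M \right)} = \frac{4}{M^{2}}$ ($d{\left(M \right)} = \left(\frac{2}{M} + 0\right)^{2} = \left(\frac{2}{M}\right)^{2} = \frac{4}{M^{2}}$)
$R{\left(k \right)} = 3 - k^{2}$ ($R{\left(k \right)} = 3 - \left(0 + k k\right) = 3 - \left(0 + k^{2}\right) = 3 - k^{2}$)
$\sqrt{d{\left(56 \right)} + R{\left(30 - 24 \right)}} = \sqrt{\frac{4}{3136} + \left(3 - \left(30 - 24\right)^{2}\right)} = \sqrt{4 \cdot \frac{1}{3136} + \left(3 - \left(30 - 24\right)^{2}\right)} = \sqrt{\frac{1}{784} + \left(3 - 6^{2}\right)} = \sqrt{\frac{1}{784} + \left(3 - 36\right)} = \sqrt{\frac{1}{784} - 33} = \sqrt{- \frac{25871}{784}} = \frac{i \sqrt{25871}}{28}$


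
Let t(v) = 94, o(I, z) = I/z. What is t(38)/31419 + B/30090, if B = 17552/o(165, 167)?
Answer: 1714103074/2888715225 ≈ 0.59338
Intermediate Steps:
B = 2931184/165 (B = 17552/((165/167)) = 17552/((165*(1/167))) = 17552/(165/167) = 17552*(167/165) = 2931184/165 ≈ 17765.)
t(38)/31419 + B/30090 = 94/31419 + (2931184/165)/30090 = 94*(1/31419) + (2931184/165)*(1/30090) = 94/31419 + 1465592/2482425 = 1714103074/2888715225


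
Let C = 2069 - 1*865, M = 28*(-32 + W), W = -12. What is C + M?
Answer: -28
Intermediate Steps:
M = -1232 (M = 28*(-32 - 12) = 28*(-44) = -1232)
C = 1204 (C = 2069 - 865 = 1204)
C + M = 1204 - 1232 = -28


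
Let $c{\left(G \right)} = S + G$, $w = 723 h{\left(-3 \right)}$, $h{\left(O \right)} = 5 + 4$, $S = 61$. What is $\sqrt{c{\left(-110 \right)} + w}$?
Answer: $\sqrt{6458} \approx 80.362$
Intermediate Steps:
$h{\left(O \right)} = 9$
$w = 6507$ ($w = 723 \cdot 9 = 6507$)
$c{\left(G \right)} = 61 + G$
$\sqrt{c{\left(-110 \right)} + w} = \sqrt{\left(61 - 110\right) + 6507} = \sqrt{-49 + 6507} = \sqrt{6458}$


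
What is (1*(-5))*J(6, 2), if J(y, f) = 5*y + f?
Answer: -160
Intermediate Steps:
J(y, f) = f + 5*y
(1*(-5))*J(6, 2) = (1*(-5))*(2 + 5*6) = -5*(2 + 30) = -5*32 = -160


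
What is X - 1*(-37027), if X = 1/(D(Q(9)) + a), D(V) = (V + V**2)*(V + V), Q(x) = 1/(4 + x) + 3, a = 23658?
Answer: 1930818312299/52146226 ≈ 37027.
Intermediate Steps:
Q(x) = 3 + 1/(4 + x)
D(V) = 2*V*(V + V**2) (D(V) = (V + V**2)*(2*V) = 2*V*(V + V**2))
X = 2197/52146226 (X = 1/(2*((13 + 3*9)/(4 + 9))**2*(1 + (13 + 3*9)/(4 + 9)) + 23658) = 1/(2*((13 + 27)/13)**2*(1 + (13 + 27)/13) + 23658) = 1/(2*((1/13)*40)**2*(1 + (1/13)*40) + 23658) = 1/(2*(40/13)**2*(1 + 40/13) + 23658) = 1/(2*(1600/169)*(53/13) + 23658) = 1/(169600/2197 + 23658) = 1/(52146226/2197) = 2197/52146226 ≈ 4.2132e-5)
X - 1*(-37027) = 2197/52146226 - 1*(-37027) = 2197/52146226 + 37027 = 1930818312299/52146226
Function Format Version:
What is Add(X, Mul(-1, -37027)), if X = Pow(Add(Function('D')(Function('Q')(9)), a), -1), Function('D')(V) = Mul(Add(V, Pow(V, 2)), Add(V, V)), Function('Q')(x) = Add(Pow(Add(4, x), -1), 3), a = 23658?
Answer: Rational(1930818312299, 52146226) ≈ 37027.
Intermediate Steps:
Function('Q')(x) = Add(3, Pow(Add(4, x), -1))
Function('D')(V) = Mul(2, V, Add(V, Pow(V, 2))) (Function('D')(V) = Mul(Add(V, Pow(V, 2)), Mul(2, V)) = Mul(2, V, Add(V, Pow(V, 2))))
X = Rational(2197, 52146226) (X = Pow(Add(Mul(2, Pow(Mul(Pow(Add(4, 9), -1), Add(13, Mul(3, 9))), 2), Add(1, Mul(Pow(Add(4, 9), -1), Add(13, Mul(3, 9))))), 23658), -1) = Pow(Add(Mul(2, Pow(Mul(Pow(13, -1), Add(13, 27)), 2), Add(1, Mul(Pow(13, -1), Add(13, 27)))), 23658), -1) = Pow(Add(Mul(2, Pow(Mul(Rational(1, 13), 40), 2), Add(1, Mul(Rational(1, 13), 40))), 23658), -1) = Pow(Add(Mul(2, Pow(Rational(40, 13), 2), Add(1, Rational(40, 13))), 23658), -1) = Pow(Add(Mul(2, Rational(1600, 169), Rational(53, 13)), 23658), -1) = Pow(Add(Rational(169600, 2197), 23658), -1) = Pow(Rational(52146226, 2197), -1) = Rational(2197, 52146226) ≈ 4.2132e-5)
Add(X, Mul(-1, -37027)) = Add(Rational(2197, 52146226), Mul(-1, -37027)) = Add(Rational(2197, 52146226), 37027) = Rational(1930818312299, 52146226)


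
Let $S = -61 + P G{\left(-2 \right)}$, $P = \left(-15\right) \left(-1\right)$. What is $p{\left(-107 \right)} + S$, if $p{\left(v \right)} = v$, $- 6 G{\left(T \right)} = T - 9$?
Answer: $- \frac{281}{2} \approx -140.5$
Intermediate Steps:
$G{\left(T \right)} = \frac{3}{2} - \frac{T}{6}$ ($G{\left(T \right)} = - \frac{T - 9}{6} = - \frac{-9 + T}{6} = \frac{3}{2} - \frac{T}{6}$)
$P = 15$
$S = - \frac{67}{2}$ ($S = -61 + 15 \left(\frac{3}{2} - - \frac{1}{3}\right) = -61 + 15 \left(\frac{3}{2} + \frac{1}{3}\right) = -61 + 15 \cdot \frac{11}{6} = -61 + \frac{55}{2} = - \frac{67}{2} \approx -33.5$)
$p{\left(-107 \right)} + S = -107 - \frac{67}{2} = - \frac{281}{2}$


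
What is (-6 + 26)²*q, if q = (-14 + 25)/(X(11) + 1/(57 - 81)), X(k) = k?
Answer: 105600/263 ≈ 401.52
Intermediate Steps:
q = 264/263 (q = (-14 + 25)/(11 + 1/(57 - 81)) = 11/(11 + 1/(-24)) = 11/(11 - 1/24) = 11/(263/24) = 11*(24/263) = 264/263 ≈ 1.0038)
(-6 + 26)²*q = (-6 + 26)²*(264/263) = 20²*(264/263) = 400*(264/263) = 105600/263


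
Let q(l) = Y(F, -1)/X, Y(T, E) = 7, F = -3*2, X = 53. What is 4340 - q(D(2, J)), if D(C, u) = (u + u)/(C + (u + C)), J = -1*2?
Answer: 230013/53 ≈ 4339.9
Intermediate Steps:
F = -6
J = -2
D(C, u) = 2*u/(u + 2*C) (D(C, u) = (2*u)/(C + (C + u)) = (2*u)/(u + 2*C) = 2*u/(u + 2*C))
q(l) = 7/53
4340 - q(D(2, J)) = 4340 - 1*7/53 = 4340 - 7/53 = 230013/53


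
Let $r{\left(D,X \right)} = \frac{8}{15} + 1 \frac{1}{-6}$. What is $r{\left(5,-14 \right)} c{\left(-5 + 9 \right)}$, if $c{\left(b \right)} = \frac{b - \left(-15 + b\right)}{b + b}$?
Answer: $\frac{11}{16} \approx 0.6875$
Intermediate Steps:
$c{\left(b \right)} = \frac{15}{2 b}$
$r{\left(D,X \right)} = \frac{11}{30}$ ($r{\left(D,X \right)} = 8 \cdot \frac{1}{15} + 1 \left(- \frac{1}{6}\right) = \frac{8}{15} - \frac{1}{6} = \frac{11}{30}$)
$r{\left(5,-14 \right)} c{\left(-5 + 9 \right)} = \frac{11 \frac{15}{2 \left(-5 + 9\right)}}{30} = \frac{11 \frac{15}{2 \cdot 4}}{30} = \frac{11 \cdot \frac{15}{2} \cdot \frac{1}{4}}{30} = \frac{11}{30} \cdot \frac{15}{8} = \frac{11}{16}$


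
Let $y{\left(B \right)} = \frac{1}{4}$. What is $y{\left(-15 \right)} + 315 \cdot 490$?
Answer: $\frac{617401}{4} \approx 1.5435 \cdot 10^{5}$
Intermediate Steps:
$y{\left(B \right)} = \frac{1}{4}$
$y{\left(-15 \right)} + 315 \cdot 490 = \frac{1}{4} + 315 \cdot 490 = \frac{1}{4} + 154350 = \frac{617401}{4}$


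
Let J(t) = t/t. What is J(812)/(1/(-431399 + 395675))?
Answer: -35724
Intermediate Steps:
J(t) = 1
J(812)/(1/(-431399 + 395675)) = 1/1/(-431399 + 395675) = 1/1/(-35724) = 1/(-1/35724) = 1*(-35724) = -35724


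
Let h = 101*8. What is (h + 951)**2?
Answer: 3094081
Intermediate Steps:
h = 808
(h + 951)**2 = (808 + 951)**2 = 1759**2 = 3094081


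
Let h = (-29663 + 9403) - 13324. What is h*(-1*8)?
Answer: 268672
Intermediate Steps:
h = -33584 (h = -20260 - 13324 = -33584)
h*(-1*8) = -(-33584)*8 = -33584*(-8) = 268672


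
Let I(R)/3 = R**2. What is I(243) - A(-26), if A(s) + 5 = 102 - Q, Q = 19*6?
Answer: 177164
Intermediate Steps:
Q = 114
I(R) = 3*R**2
A(s) = -17 (A(s) = -5 + (102 - 1*114) = -5 + (102 - 114) = -5 - 12 = -17)
I(243) - A(-26) = 3*243**2 - 1*(-17) = 3*59049 + 17 = 177147 + 17 = 177164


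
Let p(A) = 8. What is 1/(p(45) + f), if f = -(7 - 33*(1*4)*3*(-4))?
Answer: -1/1583 ≈ -0.00063171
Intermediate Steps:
f = -1591 (f = -(7 - 33*4*3*(-4)) = -(7 - 396*(-4)) = -(7 - 33*(-48)) = -(7 + 1584) = -1*1591 = -1591)
1/(p(45) + f) = 1/(8 - 1591) = 1/(-1583) = -1/1583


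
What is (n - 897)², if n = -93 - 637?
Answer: 2647129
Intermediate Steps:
n = -730
(n - 897)² = (-730 - 897)² = (-1627)² = 2647129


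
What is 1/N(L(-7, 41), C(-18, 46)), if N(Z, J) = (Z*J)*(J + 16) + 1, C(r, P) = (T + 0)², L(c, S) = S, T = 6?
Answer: 1/76753 ≈ 1.3029e-5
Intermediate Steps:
C(r, P) = 36 (C(r, P) = (6 + 0)² = 6² = 36)
N(Z, J) = 1 + J*Z*(16 + J) (N(Z, J) = (J*Z)*(16 + J) + 1 = J*Z*(16 + J) + 1 = 1 + J*Z*(16 + J))
1/N(L(-7, 41), C(-18, 46)) = 1/(1 + 41*36² + 16*36*41) = 1/(1 + 41*1296 + 23616) = 1/(1 + 53136 + 23616) = 1/76753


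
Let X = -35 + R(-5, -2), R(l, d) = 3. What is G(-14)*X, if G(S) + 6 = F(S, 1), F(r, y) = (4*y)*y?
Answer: 64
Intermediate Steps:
F(r, y) = 4*y**2
X = -32 (X = -35 + 3 = -32)
G(S) = -2 (G(S) = -6 + 4*1**2 = -6 + 4*1 = -6 + 4 = -2)
G(-14)*X = -2*(-32) = 64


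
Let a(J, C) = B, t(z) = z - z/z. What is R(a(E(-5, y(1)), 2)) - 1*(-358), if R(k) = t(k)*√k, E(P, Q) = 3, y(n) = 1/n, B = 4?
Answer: 364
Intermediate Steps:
t(z) = -1 + z (t(z) = z - 1*1 = z - 1 = -1 + z)
a(J, C) = 4
R(k) = √k*(-1 + k) (R(k) = (-1 + k)*√k = √k*(-1 + k))
R(a(E(-5, y(1)), 2)) - 1*(-358) = √4*(-1 + 4) - 1*(-358) = 2*3 + 358 = 6 + 358 = 364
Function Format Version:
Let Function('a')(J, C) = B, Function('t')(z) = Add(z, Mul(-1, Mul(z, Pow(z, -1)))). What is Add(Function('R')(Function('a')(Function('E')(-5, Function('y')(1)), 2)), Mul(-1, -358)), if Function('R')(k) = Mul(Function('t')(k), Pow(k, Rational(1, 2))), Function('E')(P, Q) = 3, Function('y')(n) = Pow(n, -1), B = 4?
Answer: 364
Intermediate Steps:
Function('t')(z) = Add(-1, z) (Function('t')(z) = Add(z, Mul(-1, 1)) = Add(z, -1) = Add(-1, z))
Function('a')(J, C) = 4
Function('R')(k) = Mul(Pow(k, Rational(1, 2)), Add(-1, k)) (Function('R')(k) = Mul(Add(-1, k), Pow(k, Rational(1, 2))) = Mul(Pow(k, Rational(1, 2)), Add(-1, k)))
Add(Function('R')(Function('a')(Function('E')(-5, Function('y')(1)), 2)), Mul(-1, -358)) = Add(Mul(Pow(4, Rational(1, 2)), Add(-1, 4)), Mul(-1, -358)) = Add(Mul(2, 3), 358) = Add(6, 358) = 364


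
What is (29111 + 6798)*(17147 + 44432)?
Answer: 2211240311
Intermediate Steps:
(29111 + 6798)*(17147 + 44432) = 35909*61579 = 2211240311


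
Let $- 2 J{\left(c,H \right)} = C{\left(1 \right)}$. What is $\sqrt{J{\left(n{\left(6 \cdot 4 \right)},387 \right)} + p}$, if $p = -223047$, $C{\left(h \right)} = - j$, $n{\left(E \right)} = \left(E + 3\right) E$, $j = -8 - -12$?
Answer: $i \sqrt{223045} \approx 472.28 i$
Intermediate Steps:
$j = 4$ ($j = -8 + 12 = 4$)
$n{\left(E \right)} = E \left(3 + E\right)$ ($n{\left(E \right)} = \left(3 + E\right) E = E \left(3 + E\right)$)
$C{\left(h \right)} = -4$ ($C{\left(h \right)} = \left(-1\right) 4 = -4$)
$J{\left(c,H \right)} = 2$ ($J{\left(c,H \right)} = \left(- \frac{1}{2}\right) \left(-4\right) = 2$)
$\sqrt{J{\left(n{\left(6 \cdot 4 \right)},387 \right)} + p} = \sqrt{2 - 223047} = \sqrt{-223045} = i \sqrt{223045}$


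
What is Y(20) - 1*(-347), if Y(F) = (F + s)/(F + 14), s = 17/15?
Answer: 177287/510 ≈ 347.62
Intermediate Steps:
s = 17/15 (s = 17*(1/15) = 17/15 ≈ 1.1333)
Y(F) = (17/15 + F)/(14 + F) (Y(F) = (F + 17/15)/(F + 14) = (17/15 + F)/(14 + F))
Y(20) - 1*(-347) = (17/15 + 20)/(14 + 20) - 1*(-347) = (317/15)/34 + 347 = (1/34)*(317/15) + 347 = 317/510 + 347 = 177287/510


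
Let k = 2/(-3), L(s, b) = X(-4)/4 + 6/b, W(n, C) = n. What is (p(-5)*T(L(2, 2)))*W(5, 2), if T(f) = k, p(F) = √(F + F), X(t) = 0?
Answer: -10*I*√10/3 ≈ -10.541*I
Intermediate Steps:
p(F) = √2*√F (p(F) = √(2*F) = √2*√F)
L(s, b) = 6/b (L(s, b) = 0/4 + 6/b = 0*(¼) + 6/b = 0 + 6/b = 6/b)
k = -⅔ (k = 2*(-⅓) = -⅔ ≈ -0.66667)
T(f) = -⅔
(p(-5)*T(L(2, 2)))*W(5, 2) = ((√2*√(-5))*(-⅔))*5 = ((√2*(I*√5))*(-⅔))*5 = ((I*√10)*(-⅔))*5 = -2*I*√10/3*5 = -10*I*√10/3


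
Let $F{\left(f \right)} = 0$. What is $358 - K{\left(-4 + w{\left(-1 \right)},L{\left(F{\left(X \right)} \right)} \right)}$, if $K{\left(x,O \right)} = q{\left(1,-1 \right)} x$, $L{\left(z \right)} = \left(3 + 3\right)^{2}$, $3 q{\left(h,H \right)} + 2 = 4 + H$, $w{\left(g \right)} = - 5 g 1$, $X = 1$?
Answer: $\frac{1073}{3} \approx 357.67$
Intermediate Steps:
$w{\left(g \right)} = - 5 g$
$q{\left(h,H \right)} = \frac{2}{3} + \frac{H}{3}$ ($q{\left(h,H \right)} = - \frac{2}{3} + \frac{4 + H}{3} = - \frac{2}{3} + \left(\frac{4}{3} + \frac{H}{3}\right) = \frac{2}{3} + \frac{H}{3}$)
$L{\left(z \right)} = 36$ ($L{\left(z \right)} = 6^{2} = 36$)
$K{\left(x,O \right)} = \frac{x}{3}$ ($K{\left(x,O \right)} = \left(\frac{2}{3} + \frac{1}{3} \left(-1\right)\right) x = \left(\frac{2}{3} - \frac{1}{3}\right) x = \frac{x}{3}$)
$358 - K{\left(-4 + w{\left(-1 \right)},L{\left(F{\left(X \right)} \right)} \right)} = 358 - \frac{-4 - -5}{3} = 358 - \frac{-4 + 5}{3} = 358 - \frac{1}{3} \cdot 1 = 358 - \frac{1}{3} = \frac{1073}{3}$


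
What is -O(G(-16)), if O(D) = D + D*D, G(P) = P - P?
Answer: 0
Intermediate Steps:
G(P) = 0
O(D) = D + D²
-O(G(-16)) = -0*(1 + 0) = -0 = -1*0 = 0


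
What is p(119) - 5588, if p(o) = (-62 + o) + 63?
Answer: -5468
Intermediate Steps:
p(o) = 1 + o
p(119) - 5588 = (1 + 119) - 5588 = 120 - 5588 = -5468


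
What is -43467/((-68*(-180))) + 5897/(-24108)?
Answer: -10371127/2732240 ≈ -3.7958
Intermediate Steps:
-43467/((-68*(-180))) + 5897/(-24108) = -43467/12240 + 5897*(-1/24108) = -43467*1/12240 - 5897/24108 = -14489/4080 - 5897/24108 = -10371127/2732240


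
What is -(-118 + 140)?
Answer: -22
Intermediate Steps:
-(-118 + 140) = -22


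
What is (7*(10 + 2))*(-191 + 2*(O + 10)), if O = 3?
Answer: -13860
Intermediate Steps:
(7*(10 + 2))*(-191 + 2*(O + 10)) = (7*(10 + 2))*(-191 + 2*(3 + 10)) = (7*12)*(-191 + 2*13) = 84*(-191 + 26) = 84*(-165) = -13860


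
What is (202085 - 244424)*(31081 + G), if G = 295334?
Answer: -13820084685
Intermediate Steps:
(202085 - 244424)*(31081 + G) = (202085 - 244424)*(31081 + 295334) = -42339*326415 = -13820084685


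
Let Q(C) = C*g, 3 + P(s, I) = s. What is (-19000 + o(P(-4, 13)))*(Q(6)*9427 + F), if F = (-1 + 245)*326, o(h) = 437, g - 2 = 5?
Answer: -8826298114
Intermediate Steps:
g = 7 (g = 2 + 5 = 7)
P(s, I) = -3 + s
Q(C) = 7*C (Q(C) = C*7 = 7*C)
F = 79544 (F = 244*326 = 79544)
(-19000 + o(P(-4, 13)))*(Q(6)*9427 + F) = (-19000 + 437)*((7*6)*9427 + 79544) = -18563*(42*9427 + 79544) = -18563*(395934 + 79544) = -18563*475478 = -8826298114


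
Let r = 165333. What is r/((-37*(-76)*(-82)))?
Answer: -165333/230584 ≈ -0.71702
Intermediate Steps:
r/((-37*(-76)*(-82))) = 165333/((-37*(-76)*(-82))) = 165333/((2812*(-82))) = 165333/(-230584) = 165333*(-1/230584) = -165333/230584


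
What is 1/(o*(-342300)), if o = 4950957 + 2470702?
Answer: -1/2540433875700 ≈ -3.9363e-13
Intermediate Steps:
o = 7421659
1/(o*(-342300)) = 1/(7421659*(-342300)) = (1/7421659)*(-1/342300) = -1/2540433875700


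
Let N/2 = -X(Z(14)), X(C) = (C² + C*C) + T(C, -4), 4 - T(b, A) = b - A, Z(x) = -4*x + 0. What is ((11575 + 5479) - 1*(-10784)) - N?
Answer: 40494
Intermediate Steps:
Z(x) = -4*x
T(b, A) = 4 + A - b (T(b, A) = 4 - (b - A) = 4 + (A - b) = 4 + A - b)
X(C) = -C + 2*C² (X(C) = (C² + C*C) + (4 - 4 - C) = (C² + C²) - C = 2*C² - C = -C + 2*C²)
N = -12656 (N = 2*(-(-4*14)*(-1 + 2*(-4*14))) = 2*(-(-56)*(-1 + 2*(-56))) = 2*(-(-56)*(-1 - 112)) = 2*(-(-56)*(-113)) = 2*(-1*6328) = 2*(-6328) = -12656)
((11575 + 5479) - 1*(-10784)) - N = ((11575 + 5479) - 1*(-10784)) - 1*(-12656) = (17054 + 10784) + 12656 = 27838 + 12656 = 40494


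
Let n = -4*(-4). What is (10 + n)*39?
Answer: 1014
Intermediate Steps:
n = 16
(10 + n)*39 = (10 + 16)*39 = 26*39 = 1014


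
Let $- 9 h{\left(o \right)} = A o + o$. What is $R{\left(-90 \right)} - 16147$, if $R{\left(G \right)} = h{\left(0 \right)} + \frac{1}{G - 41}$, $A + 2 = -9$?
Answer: $- \frac{2115258}{131} \approx -16147.0$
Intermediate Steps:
$A = -11$ ($A = -2 - 9 = -11$)
$h{\left(o \right)} = \frac{10 o}{9}$ ($h{\left(o \right)} = - \frac{- 11 o + o}{9} = - \frac{\left(-10\right) o}{9} = \frac{10 o}{9}$)
$R{\left(G \right)} = \frac{1}{-41 + G}$ ($R{\left(G \right)} = \frac{10}{9} \cdot 0 + \frac{1}{G - 41} = 0 + \frac{1}{-41 + G} = \frac{1}{-41 + G}$)
$R{\left(-90 \right)} - 16147 = \frac{1}{-41 - 90} - 16147 = \frac{1}{-131} - 16147 = - \frac{1}{131} - 16147 = - \frac{2115258}{131}$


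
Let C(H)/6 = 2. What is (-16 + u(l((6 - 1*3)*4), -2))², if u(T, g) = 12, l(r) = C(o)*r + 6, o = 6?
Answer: 16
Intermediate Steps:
C(H) = 12 (C(H) = 6*2 = 12)
l(r) = 6 + 12*r (l(r) = 12*r + 6 = 6 + 12*r)
(-16 + u(l((6 - 1*3)*4), -2))² = (-16 + 12)² = (-4)² = 16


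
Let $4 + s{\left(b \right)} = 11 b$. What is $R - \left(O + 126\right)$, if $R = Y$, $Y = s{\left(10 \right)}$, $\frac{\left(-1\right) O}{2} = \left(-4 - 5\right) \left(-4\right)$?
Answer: $52$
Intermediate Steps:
$O = -72$ ($O = - 2 \left(-4 - 5\right) \left(-4\right) = - 2 \left(\left(-9\right) \left(-4\right)\right) = \left(-2\right) 36 = -72$)
$s{\left(b \right)} = -4 + 11 b$
$Y = 106$ ($Y = -4 + 11 \cdot 10 = -4 + 110 = 106$)
$R = 106$
$R - \left(O + 126\right) = 106 - \left(-72 + 126\right) = 106 - 54 = 52$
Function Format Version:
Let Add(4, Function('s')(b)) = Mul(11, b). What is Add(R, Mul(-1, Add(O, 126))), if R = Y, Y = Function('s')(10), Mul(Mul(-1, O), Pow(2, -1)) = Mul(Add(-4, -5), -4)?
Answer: 52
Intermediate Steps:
O = -72 (O = Mul(-2, Mul(Add(-4, -5), -4)) = Mul(-2, Mul(-9, -4)) = Mul(-2, 36) = -72)
Function('s')(b) = Add(-4, Mul(11, b))
Y = 106 (Y = Add(-4, Mul(11, 10)) = Add(-4, 110) = 106)
R = 106
Add(R, Mul(-1, Add(O, 126))) = Add(106, Mul(-1, Add(-72, 126))) = Add(106, Mul(-1, 54)) = Add(106, -54) = 52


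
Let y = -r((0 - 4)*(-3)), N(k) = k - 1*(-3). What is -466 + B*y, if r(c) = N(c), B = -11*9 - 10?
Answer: 1169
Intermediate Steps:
N(k) = 3 + k (N(k) = k + 3 = 3 + k)
B = -109 (B = -99 - 10 = -109)
r(c) = 3 + c
y = -15 (y = -(3 + (0 - 4)*(-3)) = -(3 - 4*(-3)) = -(3 + 12) = -1*15 = -15)
-466 + B*y = -466 - 109*(-15) = -466 + 1635 = 1169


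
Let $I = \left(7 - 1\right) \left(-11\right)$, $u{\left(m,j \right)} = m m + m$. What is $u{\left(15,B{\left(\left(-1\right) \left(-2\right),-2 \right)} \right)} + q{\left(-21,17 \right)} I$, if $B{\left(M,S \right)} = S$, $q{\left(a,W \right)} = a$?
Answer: $1626$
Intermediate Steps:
$u{\left(m,j \right)} = m + m^{2}$ ($u{\left(m,j \right)} = m^{2} + m = m + m^{2}$)
$I = -66$ ($I = 6 \left(-11\right) = -66$)
$u{\left(15,B{\left(\left(-1\right) \left(-2\right),-2 \right)} \right)} + q{\left(-21,17 \right)} I = 15 \left(1 + 15\right) - -1386 = 15 \cdot 16 + 1386 = 240 + 1386 = 1626$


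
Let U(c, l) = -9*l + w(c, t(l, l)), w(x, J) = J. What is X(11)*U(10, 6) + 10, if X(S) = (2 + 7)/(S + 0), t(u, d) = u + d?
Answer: -268/11 ≈ -24.364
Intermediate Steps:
t(u, d) = d + u
X(S) = 9/S
U(c, l) = -7*l (U(c, l) = -9*l + (l + l) = -9*l + 2*l = -7*l)
X(11)*U(10, 6) + 10 = (9/11)*(-7*6) + 10 = (9*(1/11))*(-42) + 10 = (9/11)*(-42) + 10 = -378/11 + 10 = -268/11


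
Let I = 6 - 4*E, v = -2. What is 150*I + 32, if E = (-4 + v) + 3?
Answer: 2732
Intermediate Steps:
E = -3 (E = (-4 - 2) + 3 = -6 + 3 = -3)
I = 18 (I = 6 - 4*(-3) = 6 + 12 = 18)
150*I + 32 = 150*18 + 32 = 2700 + 32 = 2732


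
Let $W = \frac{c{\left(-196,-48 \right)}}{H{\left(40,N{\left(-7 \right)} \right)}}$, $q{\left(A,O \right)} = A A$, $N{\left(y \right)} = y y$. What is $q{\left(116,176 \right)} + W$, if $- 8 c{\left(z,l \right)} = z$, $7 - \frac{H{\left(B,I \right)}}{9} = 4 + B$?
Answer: $\frac{8961647}{666} \approx 13456.0$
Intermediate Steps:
$N{\left(y \right)} = y^{2}$
$q{\left(A,O \right)} = A^{2}$
$H{\left(B,I \right)} = 27 - 9 B$ ($H{\left(B,I \right)} = 63 - 9 \left(4 + B\right) = 63 - \left(36 + 9 B\right) = 27 - 9 B$)
$c{\left(z,l \right)} = - \frac{z}{8}$
$W = - \frac{49}{666}$ ($W = \frac{\left(- \frac{1}{8}\right) \left(-196\right)}{27 - 360} = \frac{49}{2 \left(27 - 360\right)} = \frac{49}{2 \left(-333\right)} = \frac{49}{2} \left(- \frac{1}{333}\right) = - \frac{49}{666} \approx -0.073574$)
$q{\left(116,176 \right)} + W = 116^{2} - \frac{49}{666} = 13456 - \frac{49}{666} = \frac{8961647}{666}$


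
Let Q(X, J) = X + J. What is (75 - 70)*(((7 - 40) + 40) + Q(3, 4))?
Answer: 70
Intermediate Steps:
Q(X, J) = J + X
(75 - 70)*(((7 - 40) + 40) + Q(3, 4)) = (75 - 70)*(((7 - 40) + 40) + (4 + 3)) = 5*((-33 + 40) + 7) = 5*(7 + 7) = 5*14 = 70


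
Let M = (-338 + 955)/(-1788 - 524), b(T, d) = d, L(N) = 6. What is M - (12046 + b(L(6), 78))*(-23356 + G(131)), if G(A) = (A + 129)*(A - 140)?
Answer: 720276558231/2312 ≈ 3.1154e+8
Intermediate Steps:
G(A) = (-140 + A)*(129 + A) (G(A) = (129 + A)*(-140 + A) = (-140 + A)*(129 + A))
M = -617/2312 (M = 617/(-2312) = 617*(-1/2312) = -617/2312 ≈ -0.26687)
M - (12046 + b(L(6), 78))*(-23356 + G(131)) = -617/2312 - (12046 + 78)*(-23356 + (-18060 + 131² - 11*131)) = -617/2312 - 12124*(-23356 + (-18060 + 17161 - 1441)) = -617/2312 - 12124*(-23356 - 2340) = -617/2312 - 12124*(-25696) = -617/2312 - 1*(-311538304) = -617/2312 + 311538304 = 720276558231/2312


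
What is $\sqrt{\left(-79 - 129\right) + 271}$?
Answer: $3 \sqrt{7} \approx 7.9373$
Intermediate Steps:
$\sqrt{\left(-79 - 129\right) + 271} = \sqrt{-208 + 271} = \sqrt{63} = 3 \sqrt{7}$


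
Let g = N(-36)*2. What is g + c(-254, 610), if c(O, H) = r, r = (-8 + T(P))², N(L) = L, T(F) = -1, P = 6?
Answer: 9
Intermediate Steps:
r = 81 (r = (-8 - 1)² = (-9)² = 81)
c(O, H) = 81
g = -72 (g = -36*2 = -72)
g + c(-254, 610) = -72 + 81 = 9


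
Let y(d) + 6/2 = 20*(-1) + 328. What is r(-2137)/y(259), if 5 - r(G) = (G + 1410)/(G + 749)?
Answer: 6213/423340 ≈ 0.014676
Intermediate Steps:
y(d) = 305 (y(d) = -3 + (20*(-1) + 328) = -3 + (-20 + 328) = -3 + 308 = 305)
r(G) = 5 - (1410 + G)/(749 + G) (r(G) = 5 - (G + 1410)/(G + 749) = 5 - (1410 + G)/(749 + G))
r(-2137)/y(259) = ((2335 + 4*(-2137))/(749 - 2137))/305 = ((2335 - 8548)/(-1388))*(1/305) = -1/1388*(-6213)*(1/305) = (6213/1388)*(1/305) = 6213/423340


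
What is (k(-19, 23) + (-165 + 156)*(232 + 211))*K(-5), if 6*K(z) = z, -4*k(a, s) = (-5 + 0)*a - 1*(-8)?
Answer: 80255/24 ≈ 3344.0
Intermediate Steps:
k(a, s) = -2 + 5*a/4 (k(a, s) = -((-5 + 0)*a - 1*(-8))/4 = -(-5*a + 8)/4 = -(8 - 5*a)/4 = -2 + 5*a/4)
K(z) = z/6
(k(-19, 23) + (-165 + 156)*(232 + 211))*K(-5) = ((-2 + (5/4)*(-19)) + (-165 + 156)*(232 + 211))*((⅙)*(-5)) = ((-2 - 95/4) - 9*443)*(-⅚) = (-103/4 - 3987)*(-⅚) = -16051/4*(-⅚) = 80255/24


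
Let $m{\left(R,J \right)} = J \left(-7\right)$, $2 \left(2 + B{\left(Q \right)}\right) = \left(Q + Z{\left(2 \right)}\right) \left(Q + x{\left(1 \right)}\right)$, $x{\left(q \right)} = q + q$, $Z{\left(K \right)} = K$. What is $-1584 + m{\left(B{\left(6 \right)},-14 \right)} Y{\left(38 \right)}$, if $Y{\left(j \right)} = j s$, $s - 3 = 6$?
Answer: $31932$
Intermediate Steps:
$s = 9$ ($s = 3 + 6 = 9$)
$x{\left(q \right)} = 2 q$
$B{\left(Q \right)} = -2 + \frac{\left(2 + Q\right)^{2}}{2}$ ($B{\left(Q \right)} = -2 + \frac{\left(Q + 2\right) \left(Q + 2 \cdot 1\right)}{2} = -2 + \frac{\left(2 + Q\right) \left(Q + 2\right)}{2} = -2 + \frac{\left(2 + Q\right) \left(2 + Q\right)}{2} = -2 + \frac{\left(2 + Q\right)^{2}}{2}$)
$Y{\left(j \right)} = 9 j$ ($Y{\left(j \right)} = j 9 = 9 j$)
$m{\left(R,J \right)} = - 7 J$
$-1584 + m{\left(B{\left(6 \right)},-14 \right)} Y{\left(38 \right)} = -1584 + \left(-7\right) \left(-14\right) 9 \cdot 38 = -1584 + 98 \cdot 342 = -1584 + 33516 = 31932$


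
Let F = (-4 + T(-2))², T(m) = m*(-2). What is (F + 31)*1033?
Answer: 32023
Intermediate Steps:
T(m) = -2*m
F = 0 (F = (-4 - 2*(-2))² = (-4 + 4)² = 0² = 0)
(F + 31)*1033 = (0 + 31)*1033 = 31*1033 = 32023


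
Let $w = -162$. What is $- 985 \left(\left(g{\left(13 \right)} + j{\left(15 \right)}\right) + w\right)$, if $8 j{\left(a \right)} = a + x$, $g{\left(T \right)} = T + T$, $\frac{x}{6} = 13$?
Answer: $\frac{980075}{8} \approx 1.2251 \cdot 10^{5}$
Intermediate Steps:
$x = 78$ ($x = 6 \cdot 13 = 78$)
$g{\left(T \right)} = 2 T$
$j{\left(a \right)} = \frac{39}{4} + \frac{a}{8}$ ($j{\left(a \right)} = \frac{a + 78}{8} = \frac{78 + a}{8} = \frac{39}{4} + \frac{a}{8}$)
$- 985 \left(\left(g{\left(13 \right)} + j{\left(15 \right)}\right) + w\right) = - 985 \left(\left(2 \cdot 13 + \left(\frac{39}{4} + \frac{1}{8} \cdot 15\right)\right) - 162\right) = - 985 \left(\left(26 + \left(\frac{39}{4} + \frac{15}{8}\right)\right) - 162\right) = - 985 \left(\left(26 + \frac{93}{8}\right) - 162\right) = - 985 \left(\frac{301}{8} - 162\right) = \left(-985\right) \left(- \frac{995}{8}\right) = \frac{980075}{8}$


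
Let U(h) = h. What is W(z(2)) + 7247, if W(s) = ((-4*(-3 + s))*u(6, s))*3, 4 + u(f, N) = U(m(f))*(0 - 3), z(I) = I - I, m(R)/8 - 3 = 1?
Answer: 3647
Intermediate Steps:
m(R) = 32 (m(R) = 24 + 8*1 = 24 + 8 = 32)
z(I) = 0
u(f, N) = -100 (u(f, N) = -4 + 32*(0 - 3) = -4 + 32*(-3) = -4 - 96 = -100)
W(s) = -3600 + 1200*s (W(s) = (-4*(-3 + s)*(-100))*3 = ((12 - 4*s)*(-100))*3 = (-1200 + 400*s)*3 = -3600 + 1200*s)
W(z(2)) + 7247 = (-3600 + 1200*0) + 7247 = (-3600 + 0) + 7247 = -3600 + 7247 = 3647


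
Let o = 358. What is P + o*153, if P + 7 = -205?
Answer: 54562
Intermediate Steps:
P = -212 (P = -7 - 205 = -212)
P + o*153 = -212 + 358*153 = -212 + 54774 = 54562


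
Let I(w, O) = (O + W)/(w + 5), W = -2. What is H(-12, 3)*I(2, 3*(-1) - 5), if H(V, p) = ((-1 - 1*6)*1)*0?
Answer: 0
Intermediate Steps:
H(V, p) = 0 (H(V, p) = ((-1 - 6)*1)*0 = -7*1*0 = -7*0 = 0)
I(w, O) = (-2 + O)/(5 + w) (I(w, O) = (O - 2)/(w + 5) = (-2 + O)/(5 + w))
H(-12, 3)*I(2, 3*(-1) - 5) = 0*((-2 + (3*(-1) - 5))/(5 + 2)) = 0*((-2 + (-3 - 5))/7) = 0*((-2 - 8)/7) = 0*((1/7)*(-10)) = 0*(-10/7) = 0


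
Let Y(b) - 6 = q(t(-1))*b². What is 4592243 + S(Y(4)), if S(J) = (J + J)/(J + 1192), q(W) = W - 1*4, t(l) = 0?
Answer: 2603801723/567 ≈ 4.5922e+6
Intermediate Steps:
q(W) = -4 + W (q(W) = W - 4 = -4 + W)
Y(b) = 6 - 4*b² (Y(b) = 6 + (-4 + 0)*b² = 6 - 4*b²)
S(J) = 2*J/(1192 + J) (S(J) = (2*J)/(1192 + J) = 2*J/(1192 + J))
4592243 + S(Y(4)) = 4592243 + 2*(6 - 4*4²)/(1192 + (6 - 4*4²)) = 4592243 + 2*(6 - 4*16)/(1192 + (6 - 4*16)) = 4592243 + 2*(6 - 64)/(1192 + (6 - 64)) = 4592243 + 2*(-58)/(1192 - 58) = 4592243 + 2*(-58)/1134 = 4592243 + 2*(-58)*(1/1134) = 4592243 - 58/567 = 2603801723/567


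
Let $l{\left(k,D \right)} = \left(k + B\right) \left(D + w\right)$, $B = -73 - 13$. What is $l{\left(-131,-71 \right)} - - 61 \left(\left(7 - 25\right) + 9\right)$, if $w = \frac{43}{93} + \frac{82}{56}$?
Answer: $\frac{173279}{12} \approx 14440.0$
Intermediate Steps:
$w = \frac{5017}{2604}$ ($w = 43 \cdot \frac{1}{93} + 82 \cdot \frac{1}{56} = \frac{43}{93} + \frac{41}{28} = \frac{5017}{2604} \approx 1.9267$)
$B = -86$
$l{\left(k,D \right)} = \left(-86 + k\right) \left(\frac{5017}{2604} + D\right)$ ($l{\left(k,D \right)} = \left(k - 86\right) \left(D + \frac{5017}{2604}\right) = \left(-86 + k\right) \left(\frac{5017}{2604} + D\right)$)
$l{\left(-131,-71 \right)} - - 61 \left(\left(7 - 25\right) + 9\right) = \left(- \frac{215731}{1302} - -6106 + \frac{5017}{2604} \left(-131\right) - -9301\right) - - 61 \left(\left(7 - 25\right) + 9\right) = \left(- \frac{215731}{1302} + 6106 - \frac{657227}{2604} + 9301\right) - - 61 \left(-18 + 9\right) = \frac{179867}{12} - \left(-61\right) \left(-9\right) = \frac{179867}{12} - 549 = \frac{173279}{12}$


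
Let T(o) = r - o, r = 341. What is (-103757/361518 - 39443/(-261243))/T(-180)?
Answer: -4282145159/16401782807118 ≈ -0.00026108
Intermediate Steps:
T(o) = 341 - o
(-103757/361518 - 39443/(-261243))/T(-180) = (-103757/361518 - 39443/(-261243))/(341 - 1*(-180)) = (-103757*1/361518 - 39443*(-1/261243))/(341 + 180) = (-103757/361518 + 39443/261243)/521 = -4282145159/31481348958*1/521 = -4282145159/16401782807118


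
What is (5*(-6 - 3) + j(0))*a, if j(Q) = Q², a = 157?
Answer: -7065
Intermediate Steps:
(5*(-6 - 3) + j(0))*a = (5*(-6 - 3) + 0²)*157 = (5*(-9) + 0)*157 = (-45 + 0)*157 = -45*157 = -7065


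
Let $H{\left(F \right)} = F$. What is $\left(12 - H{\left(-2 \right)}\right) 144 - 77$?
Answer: $1939$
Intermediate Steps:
$\left(12 - H{\left(-2 \right)}\right) 144 - 77 = \left(12 - -2\right) 144 - 77 = \left(12 + 2\right) 144 - 77 = 14 \cdot 144 - 77 = 2016 - 77 = 1939$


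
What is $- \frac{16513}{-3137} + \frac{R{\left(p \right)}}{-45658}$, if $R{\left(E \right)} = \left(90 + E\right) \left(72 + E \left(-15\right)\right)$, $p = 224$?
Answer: $\frac{1996344869}{71614573} \approx 27.876$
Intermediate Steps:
$R{\left(E \right)} = \left(72 - 15 E\right) \left(90 + E\right)$ ($R{\left(E \right)} = \left(90 + E\right) \left(72 - 15 E\right) = \left(72 - 15 E\right) \left(90 + E\right)$)
$- \frac{16513}{-3137} + \frac{R{\left(p \right)}}{-45658} = - \frac{16513}{-3137} + \frac{6480 - 286272 - 15 \cdot 224^{2}}{-45658} = \left(-16513\right) \left(- \frac{1}{3137}\right) + \left(6480 - 286272 - 752640\right) \left(- \frac{1}{45658}\right) = \frac{16513}{3137} + \left(6480 - 286272 - 752640\right) \left(- \frac{1}{45658}\right) = \frac{16513}{3137} - - \frac{516216}{22829} = \frac{16513}{3137} + \frac{516216}{22829} = \frac{1996344869}{71614573}$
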